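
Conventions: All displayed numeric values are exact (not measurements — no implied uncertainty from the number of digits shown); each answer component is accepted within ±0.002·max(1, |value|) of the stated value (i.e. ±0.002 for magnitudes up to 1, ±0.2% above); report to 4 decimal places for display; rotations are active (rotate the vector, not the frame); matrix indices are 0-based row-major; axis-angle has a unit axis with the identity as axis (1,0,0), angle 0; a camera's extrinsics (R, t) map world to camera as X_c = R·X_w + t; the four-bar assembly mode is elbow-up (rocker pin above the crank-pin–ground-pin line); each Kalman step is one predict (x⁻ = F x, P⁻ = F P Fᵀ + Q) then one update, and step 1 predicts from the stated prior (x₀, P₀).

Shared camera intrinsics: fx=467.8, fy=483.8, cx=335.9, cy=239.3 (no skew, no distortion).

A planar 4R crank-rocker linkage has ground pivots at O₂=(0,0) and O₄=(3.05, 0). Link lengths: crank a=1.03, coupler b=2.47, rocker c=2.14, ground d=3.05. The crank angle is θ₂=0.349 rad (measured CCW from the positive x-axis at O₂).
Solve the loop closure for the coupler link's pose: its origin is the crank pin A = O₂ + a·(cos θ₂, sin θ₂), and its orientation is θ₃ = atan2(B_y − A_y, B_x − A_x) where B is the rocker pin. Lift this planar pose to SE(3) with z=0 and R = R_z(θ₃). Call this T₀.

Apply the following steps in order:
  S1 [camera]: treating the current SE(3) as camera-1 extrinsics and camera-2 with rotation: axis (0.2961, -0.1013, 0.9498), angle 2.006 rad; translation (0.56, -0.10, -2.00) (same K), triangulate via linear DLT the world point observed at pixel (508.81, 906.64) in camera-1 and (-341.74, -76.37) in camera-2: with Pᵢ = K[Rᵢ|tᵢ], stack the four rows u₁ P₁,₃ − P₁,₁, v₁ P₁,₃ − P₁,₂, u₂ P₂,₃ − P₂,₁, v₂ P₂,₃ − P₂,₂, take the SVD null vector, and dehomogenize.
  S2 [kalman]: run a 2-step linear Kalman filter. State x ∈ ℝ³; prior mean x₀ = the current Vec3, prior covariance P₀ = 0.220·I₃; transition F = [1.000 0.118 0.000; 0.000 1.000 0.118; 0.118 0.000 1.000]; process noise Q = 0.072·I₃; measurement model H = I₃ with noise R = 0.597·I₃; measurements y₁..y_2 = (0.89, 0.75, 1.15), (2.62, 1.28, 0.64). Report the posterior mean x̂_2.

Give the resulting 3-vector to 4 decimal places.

source (fourbar_fk): coupler pose = R=[0.7019 -0.7122 0.0000; 0.7122 0.7019 0.0000; 0.0000 0.0000 1.0000], t=(0.9679, 0.3522, 0.0000)
after S1 (triangulate): (1.4768, 1.8085, 1.9382)
after S2 (kf_track): (1.8495, 1.6221, 1.5341)

result = (1.8495, 1.6221, 1.5341)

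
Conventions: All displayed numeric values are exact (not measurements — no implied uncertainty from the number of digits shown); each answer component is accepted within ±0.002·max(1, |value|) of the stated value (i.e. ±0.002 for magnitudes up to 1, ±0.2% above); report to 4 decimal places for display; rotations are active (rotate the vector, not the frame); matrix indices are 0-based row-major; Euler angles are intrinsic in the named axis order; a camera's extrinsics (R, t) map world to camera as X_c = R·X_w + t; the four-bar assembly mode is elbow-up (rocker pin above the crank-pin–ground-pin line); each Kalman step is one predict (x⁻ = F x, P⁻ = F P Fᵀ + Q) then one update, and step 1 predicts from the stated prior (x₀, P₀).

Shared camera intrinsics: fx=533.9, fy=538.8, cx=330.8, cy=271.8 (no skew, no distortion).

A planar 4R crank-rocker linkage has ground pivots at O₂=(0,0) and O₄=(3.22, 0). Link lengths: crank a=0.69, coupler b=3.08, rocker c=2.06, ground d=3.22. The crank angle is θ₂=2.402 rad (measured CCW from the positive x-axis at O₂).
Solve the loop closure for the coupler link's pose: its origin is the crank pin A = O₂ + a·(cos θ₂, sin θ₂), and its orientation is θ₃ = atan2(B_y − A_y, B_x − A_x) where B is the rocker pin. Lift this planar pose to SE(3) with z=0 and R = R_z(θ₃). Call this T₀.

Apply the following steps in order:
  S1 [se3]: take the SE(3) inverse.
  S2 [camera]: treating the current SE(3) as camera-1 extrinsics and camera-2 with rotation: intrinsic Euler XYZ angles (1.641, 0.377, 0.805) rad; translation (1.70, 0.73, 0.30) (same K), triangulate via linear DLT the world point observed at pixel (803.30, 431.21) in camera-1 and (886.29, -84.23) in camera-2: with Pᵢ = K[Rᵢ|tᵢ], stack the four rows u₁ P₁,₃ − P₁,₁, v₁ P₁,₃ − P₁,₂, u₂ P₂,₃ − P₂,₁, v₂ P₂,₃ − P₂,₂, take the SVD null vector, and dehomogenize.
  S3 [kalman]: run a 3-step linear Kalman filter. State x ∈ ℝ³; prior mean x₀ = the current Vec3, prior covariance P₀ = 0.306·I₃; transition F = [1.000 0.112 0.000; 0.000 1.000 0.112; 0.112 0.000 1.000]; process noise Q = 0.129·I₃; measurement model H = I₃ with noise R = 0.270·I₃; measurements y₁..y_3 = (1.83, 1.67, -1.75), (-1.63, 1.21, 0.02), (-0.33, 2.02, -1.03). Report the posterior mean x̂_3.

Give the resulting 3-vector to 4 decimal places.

source (fourbar_fk): coupler pose = R=[0.8980 -0.4401 0.0000; 0.4401 0.8980 0.0000; 0.0000 0.0000 1.0000], t=(-0.5097, 0.4651, 0.0000)
after S1 (invert_se3): R=[0.8980 0.4401 0.0000; -0.4401 0.8980 0.0000; 0.0000 0.0000 1.0000], t=(0.2531, -0.6419, 0.0000)
after S2 (triangulate): (0.4852, 1.4460, 1.4973)
after S3 (kf_track): (-0.1627, 1.6387, -0.6206)

result = (-0.1627, 1.6387, -0.6206)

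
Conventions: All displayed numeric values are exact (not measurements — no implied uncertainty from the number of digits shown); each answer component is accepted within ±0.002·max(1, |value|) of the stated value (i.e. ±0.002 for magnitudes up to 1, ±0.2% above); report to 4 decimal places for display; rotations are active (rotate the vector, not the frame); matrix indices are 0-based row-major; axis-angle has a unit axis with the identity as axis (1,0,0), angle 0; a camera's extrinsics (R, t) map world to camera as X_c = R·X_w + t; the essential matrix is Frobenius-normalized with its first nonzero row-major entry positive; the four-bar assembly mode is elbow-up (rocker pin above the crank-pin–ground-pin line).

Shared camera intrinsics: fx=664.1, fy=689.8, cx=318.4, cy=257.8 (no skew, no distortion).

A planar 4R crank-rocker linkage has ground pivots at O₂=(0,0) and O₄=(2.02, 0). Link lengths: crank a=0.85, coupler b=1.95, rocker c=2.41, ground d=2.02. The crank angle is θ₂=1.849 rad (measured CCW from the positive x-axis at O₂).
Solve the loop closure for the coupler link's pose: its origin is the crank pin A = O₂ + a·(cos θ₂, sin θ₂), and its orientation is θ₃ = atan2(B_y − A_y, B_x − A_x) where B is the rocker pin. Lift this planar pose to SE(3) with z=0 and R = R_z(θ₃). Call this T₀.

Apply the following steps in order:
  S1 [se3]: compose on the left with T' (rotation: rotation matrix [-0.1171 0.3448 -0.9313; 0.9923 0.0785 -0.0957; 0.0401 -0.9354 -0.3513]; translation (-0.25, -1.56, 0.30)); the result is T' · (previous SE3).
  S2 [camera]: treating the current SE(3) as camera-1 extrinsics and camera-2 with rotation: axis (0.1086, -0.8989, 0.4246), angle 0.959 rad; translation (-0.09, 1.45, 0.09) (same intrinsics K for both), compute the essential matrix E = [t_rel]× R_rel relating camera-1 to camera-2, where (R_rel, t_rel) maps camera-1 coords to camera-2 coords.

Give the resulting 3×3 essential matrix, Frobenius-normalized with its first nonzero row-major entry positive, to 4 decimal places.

source (fourbar_fk): coupler pose = R=[0.6886 -0.7251 0.0000; 0.7251 0.6886 0.0000; 0.0000 0.0000 1.0000], t=(-0.2334, 0.8173, 0.0000)
after S1 (compose_se3): R=[0.1694 0.3223 -0.9313; 0.7402 -0.6655 -0.0957; -0.6507 -0.6732 -0.3513], t=(0.0591, -1.7275, -0.4739)
after S2 (essential): [0.3067 -0.2390 -0.1132; -0.5131 0.0538 -0.4362; -0.2039 0.3667 0.4510]

matrix = [0.3067 -0.2390 -0.1132; -0.5131 0.0538 -0.4362; -0.2039 0.3667 0.4510]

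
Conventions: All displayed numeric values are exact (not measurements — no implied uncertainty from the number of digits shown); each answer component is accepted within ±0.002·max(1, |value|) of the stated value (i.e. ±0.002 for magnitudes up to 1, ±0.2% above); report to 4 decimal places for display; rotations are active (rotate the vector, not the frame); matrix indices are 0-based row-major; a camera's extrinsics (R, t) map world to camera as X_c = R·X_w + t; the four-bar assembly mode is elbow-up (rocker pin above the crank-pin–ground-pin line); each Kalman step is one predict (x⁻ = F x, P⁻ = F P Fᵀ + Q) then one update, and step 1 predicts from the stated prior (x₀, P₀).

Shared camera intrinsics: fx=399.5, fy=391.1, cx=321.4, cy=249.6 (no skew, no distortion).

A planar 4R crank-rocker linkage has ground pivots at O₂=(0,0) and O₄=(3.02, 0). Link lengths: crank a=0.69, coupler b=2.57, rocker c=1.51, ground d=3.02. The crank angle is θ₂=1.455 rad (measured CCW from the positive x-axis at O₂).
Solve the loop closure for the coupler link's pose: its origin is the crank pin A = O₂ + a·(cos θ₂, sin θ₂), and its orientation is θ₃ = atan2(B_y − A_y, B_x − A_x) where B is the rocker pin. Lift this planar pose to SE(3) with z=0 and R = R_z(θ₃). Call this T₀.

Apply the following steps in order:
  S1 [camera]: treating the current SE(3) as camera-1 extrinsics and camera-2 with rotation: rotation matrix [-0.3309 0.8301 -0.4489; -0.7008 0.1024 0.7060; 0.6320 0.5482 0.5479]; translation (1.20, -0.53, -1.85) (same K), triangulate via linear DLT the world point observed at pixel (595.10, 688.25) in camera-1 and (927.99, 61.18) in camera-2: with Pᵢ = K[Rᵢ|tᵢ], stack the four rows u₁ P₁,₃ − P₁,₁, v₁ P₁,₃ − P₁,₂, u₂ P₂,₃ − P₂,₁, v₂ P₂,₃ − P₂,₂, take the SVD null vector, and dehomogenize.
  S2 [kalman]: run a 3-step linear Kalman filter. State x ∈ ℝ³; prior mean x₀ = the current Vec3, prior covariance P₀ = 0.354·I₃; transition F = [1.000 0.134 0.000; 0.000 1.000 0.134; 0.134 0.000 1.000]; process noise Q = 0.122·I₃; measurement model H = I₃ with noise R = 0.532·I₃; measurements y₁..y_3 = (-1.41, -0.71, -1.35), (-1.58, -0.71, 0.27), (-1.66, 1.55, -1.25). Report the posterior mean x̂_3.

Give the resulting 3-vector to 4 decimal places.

source (fourbar_fk): coupler pose = R=[0.9569 -0.2903 0.0000; 0.2903 0.9569 0.0000; 0.0000 0.0000 1.0000], t=(0.0797, 0.6854, 0.0000)
after S1 (triangulate): (1.4053, 0.8650, 1.7128)
after S2 (kf_track): (-1.0638, 0.3934, -0.4066)

result = (-1.0638, 0.3934, -0.4066)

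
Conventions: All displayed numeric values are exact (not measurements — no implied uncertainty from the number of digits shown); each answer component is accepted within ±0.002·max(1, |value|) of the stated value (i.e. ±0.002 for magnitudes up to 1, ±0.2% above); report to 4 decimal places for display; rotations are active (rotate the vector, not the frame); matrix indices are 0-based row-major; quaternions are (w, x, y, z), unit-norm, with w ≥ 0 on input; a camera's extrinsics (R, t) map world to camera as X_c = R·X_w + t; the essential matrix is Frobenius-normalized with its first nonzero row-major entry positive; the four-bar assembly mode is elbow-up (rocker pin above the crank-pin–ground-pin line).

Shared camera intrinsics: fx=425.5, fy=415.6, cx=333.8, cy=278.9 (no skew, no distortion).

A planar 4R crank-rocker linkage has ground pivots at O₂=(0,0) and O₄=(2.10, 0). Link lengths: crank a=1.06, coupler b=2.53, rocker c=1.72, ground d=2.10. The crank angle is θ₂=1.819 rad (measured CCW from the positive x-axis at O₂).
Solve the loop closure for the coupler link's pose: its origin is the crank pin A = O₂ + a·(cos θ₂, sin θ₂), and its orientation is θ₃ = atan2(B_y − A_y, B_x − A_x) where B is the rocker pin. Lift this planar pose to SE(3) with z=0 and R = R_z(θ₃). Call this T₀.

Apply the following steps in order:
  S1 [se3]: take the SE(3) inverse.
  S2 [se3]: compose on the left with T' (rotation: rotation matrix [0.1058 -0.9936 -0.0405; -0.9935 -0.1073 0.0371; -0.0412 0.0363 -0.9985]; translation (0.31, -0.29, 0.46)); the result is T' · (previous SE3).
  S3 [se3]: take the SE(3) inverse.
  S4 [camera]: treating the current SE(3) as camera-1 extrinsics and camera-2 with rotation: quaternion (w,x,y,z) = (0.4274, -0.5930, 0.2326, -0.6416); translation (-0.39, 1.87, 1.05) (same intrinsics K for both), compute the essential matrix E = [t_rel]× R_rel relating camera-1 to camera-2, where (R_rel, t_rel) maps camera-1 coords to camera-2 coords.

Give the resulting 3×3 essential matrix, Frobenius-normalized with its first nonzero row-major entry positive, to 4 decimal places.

matrix = [0.1675 -0.6845 0.0545; -0.1975 -0.0872 -0.6065; 0.0840 0.0631 0.2738]

source (fourbar_fk): coupler pose = R=[0.9620 -0.2731 0.0000; 0.2731 0.9620 0.0000; 0.0000 0.0000 1.0000], t=(-0.2604, 1.0275, 0.0000)
after S1 (invert_se3): R=[0.9620 0.2731 0.0000; -0.2731 0.9620 0.0000; 0.0000 0.0000 1.0000], t=(-0.0301, -1.0596, 0.0000)
after S2 (compose_se3): R=[0.3731 -0.9269 -0.0405; -0.9265 -0.3745 0.0371; -0.0496 0.0237 -0.9985], t=(1.3596, -0.1464, 0.4228)
after S3 (invert_se3): R=[0.3731 -0.9265 -0.0496; -0.9269 -0.3745 0.0237; -0.0405 0.0371 -0.9985], t=(-0.6219, 1.1953, 0.4826)
after S4 (essential): [0.1675 -0.6845 0.0545; -0.1975 -0.0872 -0.6065; 0.0840 0.0631 0.2738]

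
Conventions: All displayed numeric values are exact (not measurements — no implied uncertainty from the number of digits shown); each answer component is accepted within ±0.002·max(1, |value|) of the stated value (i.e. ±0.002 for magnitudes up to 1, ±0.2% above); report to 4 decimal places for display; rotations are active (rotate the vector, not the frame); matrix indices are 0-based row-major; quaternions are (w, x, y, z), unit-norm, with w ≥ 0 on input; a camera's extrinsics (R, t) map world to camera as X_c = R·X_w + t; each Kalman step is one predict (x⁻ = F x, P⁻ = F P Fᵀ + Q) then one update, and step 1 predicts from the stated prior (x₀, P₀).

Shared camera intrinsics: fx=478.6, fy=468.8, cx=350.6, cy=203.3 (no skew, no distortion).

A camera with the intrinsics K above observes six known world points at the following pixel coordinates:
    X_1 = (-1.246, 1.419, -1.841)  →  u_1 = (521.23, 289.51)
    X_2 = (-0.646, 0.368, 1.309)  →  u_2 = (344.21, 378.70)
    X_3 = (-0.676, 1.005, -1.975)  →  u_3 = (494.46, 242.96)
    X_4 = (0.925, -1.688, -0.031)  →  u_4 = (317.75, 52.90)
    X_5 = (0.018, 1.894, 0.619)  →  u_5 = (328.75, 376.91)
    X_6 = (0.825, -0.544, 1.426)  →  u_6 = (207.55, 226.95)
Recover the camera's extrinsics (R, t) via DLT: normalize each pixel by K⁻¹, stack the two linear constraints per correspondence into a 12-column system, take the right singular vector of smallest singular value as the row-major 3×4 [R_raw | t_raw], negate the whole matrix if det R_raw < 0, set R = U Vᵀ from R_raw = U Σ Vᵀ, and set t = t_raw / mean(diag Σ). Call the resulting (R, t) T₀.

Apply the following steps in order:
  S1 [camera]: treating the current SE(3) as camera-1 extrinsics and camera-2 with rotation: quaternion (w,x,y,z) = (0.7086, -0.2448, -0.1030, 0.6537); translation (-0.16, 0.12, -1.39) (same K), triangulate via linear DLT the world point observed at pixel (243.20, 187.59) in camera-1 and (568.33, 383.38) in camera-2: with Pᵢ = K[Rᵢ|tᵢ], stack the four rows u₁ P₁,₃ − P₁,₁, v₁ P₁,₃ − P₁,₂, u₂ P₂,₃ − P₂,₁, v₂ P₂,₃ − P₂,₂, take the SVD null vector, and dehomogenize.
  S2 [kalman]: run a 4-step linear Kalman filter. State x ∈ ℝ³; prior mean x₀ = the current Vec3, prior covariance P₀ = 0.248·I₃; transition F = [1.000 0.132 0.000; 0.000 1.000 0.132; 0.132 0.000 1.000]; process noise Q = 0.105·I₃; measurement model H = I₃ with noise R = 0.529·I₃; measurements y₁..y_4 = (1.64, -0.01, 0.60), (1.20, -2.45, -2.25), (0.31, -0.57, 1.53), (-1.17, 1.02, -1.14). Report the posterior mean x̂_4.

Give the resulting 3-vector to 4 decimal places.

source (pnp_recover): camera pose = R=[-0.7815 -0.0750 -0.6194; -0.4284 0.7863 0.4452; 0.4537 0.6132 -0.6466], t=(0.2800, 0.3499, 4.9192)
after S1 (triangulate): (-0.1011, -1.6175, 1.7675)
after S2 (kf_track): (-0.2546, -0.3483, 0.0423)

result = (-0.2546, -0.3483, 0.0423)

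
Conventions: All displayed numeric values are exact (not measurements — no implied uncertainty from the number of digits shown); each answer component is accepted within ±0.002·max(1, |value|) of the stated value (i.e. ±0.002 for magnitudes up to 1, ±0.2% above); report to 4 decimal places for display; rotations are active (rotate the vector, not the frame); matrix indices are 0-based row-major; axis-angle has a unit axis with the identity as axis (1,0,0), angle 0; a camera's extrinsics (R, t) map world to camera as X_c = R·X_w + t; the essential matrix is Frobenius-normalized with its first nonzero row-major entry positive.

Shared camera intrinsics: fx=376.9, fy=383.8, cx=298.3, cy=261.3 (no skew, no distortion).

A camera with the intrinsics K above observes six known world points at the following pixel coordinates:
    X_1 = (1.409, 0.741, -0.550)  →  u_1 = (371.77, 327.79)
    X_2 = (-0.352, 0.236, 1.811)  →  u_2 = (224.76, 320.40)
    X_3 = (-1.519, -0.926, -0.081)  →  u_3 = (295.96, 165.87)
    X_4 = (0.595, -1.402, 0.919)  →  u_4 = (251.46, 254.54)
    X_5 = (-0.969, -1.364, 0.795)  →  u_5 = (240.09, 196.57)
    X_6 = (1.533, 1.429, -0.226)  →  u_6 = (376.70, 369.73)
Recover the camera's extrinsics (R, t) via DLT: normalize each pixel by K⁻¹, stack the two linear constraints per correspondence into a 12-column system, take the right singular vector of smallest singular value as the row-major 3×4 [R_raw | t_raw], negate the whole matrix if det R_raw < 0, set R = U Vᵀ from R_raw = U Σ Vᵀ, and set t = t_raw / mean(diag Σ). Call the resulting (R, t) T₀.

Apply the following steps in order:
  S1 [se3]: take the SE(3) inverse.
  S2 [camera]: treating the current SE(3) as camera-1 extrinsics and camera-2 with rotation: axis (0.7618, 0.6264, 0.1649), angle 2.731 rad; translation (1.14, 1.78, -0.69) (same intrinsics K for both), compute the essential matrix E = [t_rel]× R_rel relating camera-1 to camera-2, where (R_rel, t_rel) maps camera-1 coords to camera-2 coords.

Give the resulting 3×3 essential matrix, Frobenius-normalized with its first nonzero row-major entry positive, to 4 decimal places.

matrix = [0.1051 -0.3227 0.4661; 0.3318 0.5746 0.2011; 0.1592 -0.0935 0.3909]

source (pnp_recover): camera pose = R=[0.0991 0.4391 -0.8929; 0.5673 0.7123 0.4133; 0.8175 -0.5475 -0.1785], t=(0.4500, 0.1500, 6.3708)
after S1 (invert_se3): R=[0.0991 0.5673 0.8175; 0.4391 0.7123 -0.5475; -0.8929 0.4133 -0.1785], t=(-5.3379, 3.1838, 1.4771)
after S2 (essential): [0.1051 -0.3227 0.4661; 0.3318 0.5746 0.2011; 0.1592 -0.0935 0.3909]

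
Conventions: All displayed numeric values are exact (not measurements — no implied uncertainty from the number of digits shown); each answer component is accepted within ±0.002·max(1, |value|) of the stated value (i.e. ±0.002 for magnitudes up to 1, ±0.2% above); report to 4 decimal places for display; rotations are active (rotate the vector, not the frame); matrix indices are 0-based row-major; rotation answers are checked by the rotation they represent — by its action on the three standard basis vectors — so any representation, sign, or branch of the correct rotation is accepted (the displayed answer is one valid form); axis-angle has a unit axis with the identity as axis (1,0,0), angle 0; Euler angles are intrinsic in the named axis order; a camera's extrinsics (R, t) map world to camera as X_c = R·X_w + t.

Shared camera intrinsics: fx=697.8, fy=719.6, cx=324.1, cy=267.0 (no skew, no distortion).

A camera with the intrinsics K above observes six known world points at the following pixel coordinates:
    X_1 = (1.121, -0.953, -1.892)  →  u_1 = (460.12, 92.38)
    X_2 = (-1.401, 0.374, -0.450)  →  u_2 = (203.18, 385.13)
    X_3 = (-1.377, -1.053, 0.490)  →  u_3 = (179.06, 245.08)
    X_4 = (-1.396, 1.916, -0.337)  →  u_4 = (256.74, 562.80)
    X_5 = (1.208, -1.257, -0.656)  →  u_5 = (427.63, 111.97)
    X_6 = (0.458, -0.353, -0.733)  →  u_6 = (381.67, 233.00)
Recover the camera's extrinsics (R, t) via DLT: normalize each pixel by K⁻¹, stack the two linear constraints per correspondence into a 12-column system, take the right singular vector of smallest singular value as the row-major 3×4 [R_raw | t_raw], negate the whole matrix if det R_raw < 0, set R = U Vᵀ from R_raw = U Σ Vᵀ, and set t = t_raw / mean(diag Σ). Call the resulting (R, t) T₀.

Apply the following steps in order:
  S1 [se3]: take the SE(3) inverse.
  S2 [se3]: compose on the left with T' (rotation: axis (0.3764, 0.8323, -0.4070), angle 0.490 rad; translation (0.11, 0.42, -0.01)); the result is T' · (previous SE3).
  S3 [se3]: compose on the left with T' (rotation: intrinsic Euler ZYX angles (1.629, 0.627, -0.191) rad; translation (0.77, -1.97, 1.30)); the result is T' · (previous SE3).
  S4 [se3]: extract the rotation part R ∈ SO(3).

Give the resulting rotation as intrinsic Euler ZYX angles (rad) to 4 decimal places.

source (pnp_recover): camera pose = R=[0.9512 0.3073 -0.0277; -0.3005 0.9431 0.1426; 0.0699 -0.1273 0.9894], t=(0.1500, 0.2900, 6.6800)
after S1 (invert_se3): R=[0.9512 -0.3005 0.0699; 0.3073 0.9431 -0.1273; -0.0277 0.1426 0.9894], t=(-0.5224, 0.5308, -6.6464)
after S2 (compose_se3): R=[0.9150 -0.0015 0.4035; 0.1551 0.9245 -0.3482; -0.3725 0.3812 0.8461], t=(-2.7220, 2.4547, -5.7169)
after S3 (compose_se3): R=[-0.1110 -0.9851 0.1313; 0.5035 0.0582 0.8620; -0.8568 0.1618 0.4895], t=(-0.2168, -7.8082, -2.0256)
after S4 (rot_of_se3): [-0.1110 -0.9851 0.1313; 0.5035 0.0582 0.8620; -0.8568 0.1618 0.4895]

rotation (euler_zyx) = (1.7878, 1.0291, 0.3192)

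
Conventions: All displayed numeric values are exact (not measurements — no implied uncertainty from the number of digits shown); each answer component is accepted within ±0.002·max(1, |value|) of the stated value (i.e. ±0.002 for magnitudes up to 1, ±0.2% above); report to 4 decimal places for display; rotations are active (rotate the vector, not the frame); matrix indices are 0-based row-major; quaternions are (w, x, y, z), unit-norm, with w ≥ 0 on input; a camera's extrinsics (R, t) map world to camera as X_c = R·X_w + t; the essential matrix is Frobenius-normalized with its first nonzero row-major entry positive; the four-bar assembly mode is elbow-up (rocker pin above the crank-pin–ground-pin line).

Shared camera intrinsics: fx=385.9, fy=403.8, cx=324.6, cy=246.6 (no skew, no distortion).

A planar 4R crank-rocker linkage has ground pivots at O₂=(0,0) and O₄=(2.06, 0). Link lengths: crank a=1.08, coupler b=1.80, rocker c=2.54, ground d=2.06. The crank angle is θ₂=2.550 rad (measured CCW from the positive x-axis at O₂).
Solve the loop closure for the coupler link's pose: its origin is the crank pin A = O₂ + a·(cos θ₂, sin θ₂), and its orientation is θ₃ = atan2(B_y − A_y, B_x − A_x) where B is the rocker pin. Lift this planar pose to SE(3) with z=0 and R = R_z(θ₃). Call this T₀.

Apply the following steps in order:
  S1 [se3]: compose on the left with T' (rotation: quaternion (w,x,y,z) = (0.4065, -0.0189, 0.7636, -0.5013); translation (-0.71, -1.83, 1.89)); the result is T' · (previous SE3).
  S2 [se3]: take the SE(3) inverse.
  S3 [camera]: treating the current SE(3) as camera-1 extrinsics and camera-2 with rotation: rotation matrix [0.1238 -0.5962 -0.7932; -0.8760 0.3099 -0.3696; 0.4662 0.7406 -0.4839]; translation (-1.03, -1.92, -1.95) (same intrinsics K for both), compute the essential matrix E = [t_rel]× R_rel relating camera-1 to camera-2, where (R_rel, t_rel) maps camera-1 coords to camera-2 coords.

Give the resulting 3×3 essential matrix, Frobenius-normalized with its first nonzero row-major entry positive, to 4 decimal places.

source (fourbar_fk): coupler pose = R=[0.6992 -0.7149 0.0000; 0.7149 0.6992 0.0000; 0.0000 0.0000 1.0000], t=(-0.8965, 0.6023, 0.0000)
after S1 (compose_se3): R=[-0.1969 0.7429 0.6398; 0.0499 0.6593 -0.7502; -0.9792 -0.1158 -0.1669], t=(0.1176, -1.1396, 1.9592)
after S2 (invert_se3): R=[-0.1969 0.0499 -0.9792; 0.7429 0.6593 -0.1158; 0.6398 -0.7502 -0.1669], t=(1.9984, 0.8908, -0.6032)
after S3 (essential): [0.0995 -0.5807 -0.2936; -0.2558 0.3355 -0.3776; 0.1641 0.0156 0.4680]

matrix = [0.0995 -0.5807 -0.2936; -0.2558 0.3355 -0.3776; 0.1641 0.0156 0.4680]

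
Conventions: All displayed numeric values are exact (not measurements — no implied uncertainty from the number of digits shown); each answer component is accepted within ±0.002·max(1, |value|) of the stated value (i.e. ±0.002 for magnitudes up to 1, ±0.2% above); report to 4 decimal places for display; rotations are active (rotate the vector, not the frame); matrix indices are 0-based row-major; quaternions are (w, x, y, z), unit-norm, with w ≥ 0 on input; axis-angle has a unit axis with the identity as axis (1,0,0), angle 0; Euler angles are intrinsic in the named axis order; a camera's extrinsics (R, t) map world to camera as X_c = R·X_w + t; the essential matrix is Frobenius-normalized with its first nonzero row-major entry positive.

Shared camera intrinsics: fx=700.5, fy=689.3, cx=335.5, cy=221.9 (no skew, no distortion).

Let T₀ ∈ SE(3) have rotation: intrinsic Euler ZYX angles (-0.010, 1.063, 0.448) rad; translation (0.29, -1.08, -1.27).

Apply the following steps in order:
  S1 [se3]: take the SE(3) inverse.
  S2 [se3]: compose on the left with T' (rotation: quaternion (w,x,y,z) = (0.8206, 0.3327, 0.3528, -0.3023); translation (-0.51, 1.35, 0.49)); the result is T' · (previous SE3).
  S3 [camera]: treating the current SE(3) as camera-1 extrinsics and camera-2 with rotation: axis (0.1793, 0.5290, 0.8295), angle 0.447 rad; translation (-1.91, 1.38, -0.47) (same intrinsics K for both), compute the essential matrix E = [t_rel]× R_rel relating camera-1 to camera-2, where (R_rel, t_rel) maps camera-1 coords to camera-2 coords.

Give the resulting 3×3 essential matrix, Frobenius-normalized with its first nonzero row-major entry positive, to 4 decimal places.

matrix = [0.5370 0.4396 0.0698; -0.4258 0.5452 -0.1462; -0.0938 -0.0676 -0.0131]

after S1 (invert_se3): R=[0.4862 -0.0049 -0.8738; 0.3875 0.8975 0.2106; 0.7832 -0.4410 0.4383], t=(-1.2560, 1.1244, -0.1468)
after S2 (compose_se3): R=[0.8555 0.4866 -0.1770; -0.4910 0.8709 0.0211; 0.1644 0.0688 0.9840], t=(-0.4574, 2.4598, 1.7663)
after S3 (essential): [0.5370 0.4396 0.0698; -0.4258 0.5452 -0.1462; -0.0938 -0.0676 -0.0131]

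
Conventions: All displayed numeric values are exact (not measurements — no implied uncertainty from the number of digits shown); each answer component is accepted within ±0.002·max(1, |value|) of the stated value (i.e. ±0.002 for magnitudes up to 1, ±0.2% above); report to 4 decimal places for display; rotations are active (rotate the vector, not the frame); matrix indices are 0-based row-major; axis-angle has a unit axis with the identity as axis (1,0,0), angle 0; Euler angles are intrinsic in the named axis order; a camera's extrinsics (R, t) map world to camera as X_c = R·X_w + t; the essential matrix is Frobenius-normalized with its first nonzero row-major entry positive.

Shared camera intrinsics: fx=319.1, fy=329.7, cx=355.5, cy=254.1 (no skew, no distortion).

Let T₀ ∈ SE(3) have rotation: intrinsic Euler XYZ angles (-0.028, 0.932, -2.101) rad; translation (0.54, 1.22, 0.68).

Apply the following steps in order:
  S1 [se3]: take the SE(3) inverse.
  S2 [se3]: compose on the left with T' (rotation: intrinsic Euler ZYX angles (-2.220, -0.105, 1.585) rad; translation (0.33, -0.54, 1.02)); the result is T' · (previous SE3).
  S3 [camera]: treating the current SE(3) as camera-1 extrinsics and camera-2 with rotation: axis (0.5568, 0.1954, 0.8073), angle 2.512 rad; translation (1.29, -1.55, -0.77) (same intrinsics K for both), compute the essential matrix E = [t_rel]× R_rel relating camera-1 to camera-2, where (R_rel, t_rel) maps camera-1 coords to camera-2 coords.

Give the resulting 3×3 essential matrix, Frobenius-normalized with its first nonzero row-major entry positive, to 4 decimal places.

after S1 (invert_se3): R=[-0.3015 -0.8510 0.4300; 0.5144 -0.5249 -0.6782; 0.8028 0.0167 0.5960], t=(0.9087, 0.8238, -0.8592)
after S2 (compose_se3): R=[-0.4321 0.4710 -0.7690; 0.7706 0.6359 -0.0435; 0.4685 -0.6114 -0.6377], t=(0.5117, -1.7023, 1.9465)
after S3 (essential): [0.3270 -0.4866 -0.0793; -0.0953 -0.4695 -0.0433; -0.6171 -0.1924 0.0290]

matrix = [0.3270 -0.4866 -0.0793; -0.0953 -0.4695 -0.0433; -0.6171 -0.1924 0.0290]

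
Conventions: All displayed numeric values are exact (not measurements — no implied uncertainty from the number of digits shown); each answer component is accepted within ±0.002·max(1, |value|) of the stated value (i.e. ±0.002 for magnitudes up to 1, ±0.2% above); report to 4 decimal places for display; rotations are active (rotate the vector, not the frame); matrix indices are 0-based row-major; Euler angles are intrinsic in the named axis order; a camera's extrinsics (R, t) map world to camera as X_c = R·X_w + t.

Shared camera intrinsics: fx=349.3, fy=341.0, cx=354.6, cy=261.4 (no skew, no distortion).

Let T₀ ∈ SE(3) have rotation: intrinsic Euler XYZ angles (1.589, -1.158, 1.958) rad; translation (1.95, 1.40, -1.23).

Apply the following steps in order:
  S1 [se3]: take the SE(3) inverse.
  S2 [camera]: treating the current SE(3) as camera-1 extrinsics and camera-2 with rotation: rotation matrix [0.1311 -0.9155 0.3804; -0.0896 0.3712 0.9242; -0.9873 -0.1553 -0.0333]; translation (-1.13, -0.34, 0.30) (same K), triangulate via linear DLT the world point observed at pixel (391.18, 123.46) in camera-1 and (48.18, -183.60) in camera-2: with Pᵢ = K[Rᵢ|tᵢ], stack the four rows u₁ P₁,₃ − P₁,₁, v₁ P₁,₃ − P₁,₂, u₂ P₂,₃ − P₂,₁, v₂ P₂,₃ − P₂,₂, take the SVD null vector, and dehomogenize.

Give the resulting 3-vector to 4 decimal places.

result = (-0.3857, -0.7291, -0.5224)

after S1 (invert_se3): R=[-0.1515 0.3290 0.9321; -0.3715 0.8549 -0.3621; -0.9160 -0.4011 -0.0073], t=(0.9813, -0.9179, 2.3388)
after S2 (triangulate): (-0.3857, -0.7291, -0.5224)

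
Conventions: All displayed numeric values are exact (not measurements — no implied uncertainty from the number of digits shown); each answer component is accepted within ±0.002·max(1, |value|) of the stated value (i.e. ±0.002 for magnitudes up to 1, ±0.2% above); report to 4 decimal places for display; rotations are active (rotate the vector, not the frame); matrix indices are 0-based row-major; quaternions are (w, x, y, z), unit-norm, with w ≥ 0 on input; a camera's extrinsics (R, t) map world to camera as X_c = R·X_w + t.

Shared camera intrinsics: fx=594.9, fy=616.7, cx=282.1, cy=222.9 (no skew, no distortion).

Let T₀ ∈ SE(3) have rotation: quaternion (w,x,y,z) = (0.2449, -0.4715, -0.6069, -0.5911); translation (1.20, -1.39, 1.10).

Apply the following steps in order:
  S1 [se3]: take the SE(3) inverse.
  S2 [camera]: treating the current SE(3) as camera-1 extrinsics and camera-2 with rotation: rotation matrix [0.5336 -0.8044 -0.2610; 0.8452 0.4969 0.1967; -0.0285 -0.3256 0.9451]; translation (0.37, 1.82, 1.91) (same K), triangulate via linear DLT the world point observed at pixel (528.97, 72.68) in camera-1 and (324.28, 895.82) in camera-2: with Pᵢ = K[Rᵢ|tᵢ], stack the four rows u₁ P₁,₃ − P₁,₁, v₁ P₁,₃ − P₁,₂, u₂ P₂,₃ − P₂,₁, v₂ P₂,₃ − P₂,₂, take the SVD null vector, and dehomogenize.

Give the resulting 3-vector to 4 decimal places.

after S1 (invert_se3): R=[-0.4354 0.2828 0.8547; 0.8618 -0.1434 0.4865; 0.2601 0.9484 -0.1813], t=(-0.0245, -1.7687, 1.2055)
after S2 (triangulate): (0.9794, 0.4709, 1.1928)

result = (0.9794, 0.4709, 1.1928)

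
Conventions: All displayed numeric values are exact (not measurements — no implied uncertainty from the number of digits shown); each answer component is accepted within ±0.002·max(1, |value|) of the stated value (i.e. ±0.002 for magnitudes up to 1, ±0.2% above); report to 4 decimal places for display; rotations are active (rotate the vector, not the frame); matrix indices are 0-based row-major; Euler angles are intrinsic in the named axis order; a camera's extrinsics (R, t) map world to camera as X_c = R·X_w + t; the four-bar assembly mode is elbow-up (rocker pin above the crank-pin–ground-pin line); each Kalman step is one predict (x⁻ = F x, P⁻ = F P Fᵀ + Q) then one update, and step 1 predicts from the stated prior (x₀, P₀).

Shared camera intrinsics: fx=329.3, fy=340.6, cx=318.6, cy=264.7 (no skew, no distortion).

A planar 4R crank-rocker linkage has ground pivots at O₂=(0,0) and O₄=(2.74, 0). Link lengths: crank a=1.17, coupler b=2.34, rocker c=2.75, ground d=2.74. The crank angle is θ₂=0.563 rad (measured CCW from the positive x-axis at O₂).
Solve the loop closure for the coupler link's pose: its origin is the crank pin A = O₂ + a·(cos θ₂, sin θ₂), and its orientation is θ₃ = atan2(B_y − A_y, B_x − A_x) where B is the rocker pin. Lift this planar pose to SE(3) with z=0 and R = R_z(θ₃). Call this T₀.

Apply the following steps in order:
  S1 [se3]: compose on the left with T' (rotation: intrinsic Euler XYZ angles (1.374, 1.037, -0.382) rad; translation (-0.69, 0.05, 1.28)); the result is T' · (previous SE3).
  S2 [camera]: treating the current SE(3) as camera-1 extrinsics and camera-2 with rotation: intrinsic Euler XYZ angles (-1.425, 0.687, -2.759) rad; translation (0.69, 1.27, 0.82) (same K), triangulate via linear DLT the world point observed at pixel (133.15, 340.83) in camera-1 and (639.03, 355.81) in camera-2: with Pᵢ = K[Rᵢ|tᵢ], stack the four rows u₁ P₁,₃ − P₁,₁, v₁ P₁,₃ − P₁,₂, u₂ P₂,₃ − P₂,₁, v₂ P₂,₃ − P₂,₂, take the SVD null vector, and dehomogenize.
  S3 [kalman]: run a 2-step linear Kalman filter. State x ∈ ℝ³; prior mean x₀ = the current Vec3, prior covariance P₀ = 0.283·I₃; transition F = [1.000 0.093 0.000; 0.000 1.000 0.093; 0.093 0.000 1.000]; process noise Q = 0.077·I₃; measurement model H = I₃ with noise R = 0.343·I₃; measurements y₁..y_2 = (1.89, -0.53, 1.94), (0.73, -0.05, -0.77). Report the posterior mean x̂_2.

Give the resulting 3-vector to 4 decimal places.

result = (0.6798, 0.1145, 0.1722)

source (fourbar_fk): coupler pose = R=[0.4799 -0.8773 0.0000; 0.8773 0.4799 0.0000; 0.0000 0.0000 1.0000], t=(0.9894, 0.6245, 0.0000)
after S1 (compose_se3): R=[0.3930 -0.3232 0.8609; 0.7763 -0.3853 -0.4990; 0.4929 0.8644 0.0995], t=(-0.1044, 1.0628, 1.2928)
after S2 (triangulate): (-0.6750, 0.8682, -0.3414)
after S3 (kf_track): (0.6798, 0.1145, 0.1722)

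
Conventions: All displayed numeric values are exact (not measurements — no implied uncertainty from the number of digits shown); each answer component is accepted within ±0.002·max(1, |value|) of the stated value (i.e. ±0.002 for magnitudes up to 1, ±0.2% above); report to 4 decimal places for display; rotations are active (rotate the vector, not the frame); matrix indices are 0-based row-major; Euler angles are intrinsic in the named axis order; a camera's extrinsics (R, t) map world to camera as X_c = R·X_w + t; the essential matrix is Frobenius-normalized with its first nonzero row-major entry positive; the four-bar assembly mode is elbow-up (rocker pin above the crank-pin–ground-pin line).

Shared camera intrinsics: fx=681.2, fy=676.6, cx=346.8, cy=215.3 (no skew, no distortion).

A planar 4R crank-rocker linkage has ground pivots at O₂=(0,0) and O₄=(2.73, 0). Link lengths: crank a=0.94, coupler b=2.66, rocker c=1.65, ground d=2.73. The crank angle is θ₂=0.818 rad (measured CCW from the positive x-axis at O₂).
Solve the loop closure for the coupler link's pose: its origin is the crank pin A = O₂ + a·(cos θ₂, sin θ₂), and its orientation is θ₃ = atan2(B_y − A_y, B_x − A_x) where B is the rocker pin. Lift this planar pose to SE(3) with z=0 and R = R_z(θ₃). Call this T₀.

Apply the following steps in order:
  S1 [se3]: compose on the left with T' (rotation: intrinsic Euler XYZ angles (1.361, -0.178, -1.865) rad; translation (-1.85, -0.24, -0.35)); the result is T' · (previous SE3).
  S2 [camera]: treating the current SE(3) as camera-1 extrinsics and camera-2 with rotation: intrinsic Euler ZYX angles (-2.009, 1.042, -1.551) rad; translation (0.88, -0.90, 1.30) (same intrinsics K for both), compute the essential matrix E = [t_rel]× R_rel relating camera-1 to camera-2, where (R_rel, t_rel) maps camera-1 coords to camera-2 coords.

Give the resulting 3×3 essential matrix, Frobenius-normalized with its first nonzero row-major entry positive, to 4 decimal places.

source (fourbar_fk): coupler pose = R=[0.9394 -0.3428 0.0000; 0.3428 0.9394 0.0000; 0.0000 0.0000 1.0000], t=(0.6427, 0.6860, 0.0000)
after S1 (compose_se3): R=[0.0548 0.9827 -0.1771; -0.2176 -0.1613 -0.9626; -0.9745 0.0913 0.2050], t=(-1.3873, -0.4909, -1.1288)
after S2 (essential): [0.5729 0.1266 -0.0166; -0.3200 0.5502 0.0967; -0.2600 -0.4142 -0.0427]

matrix = [0.5729 0.1266 -0.0166; -0.3200 0.5502 0.0967; -0.2600 -0.4142 -0.0427]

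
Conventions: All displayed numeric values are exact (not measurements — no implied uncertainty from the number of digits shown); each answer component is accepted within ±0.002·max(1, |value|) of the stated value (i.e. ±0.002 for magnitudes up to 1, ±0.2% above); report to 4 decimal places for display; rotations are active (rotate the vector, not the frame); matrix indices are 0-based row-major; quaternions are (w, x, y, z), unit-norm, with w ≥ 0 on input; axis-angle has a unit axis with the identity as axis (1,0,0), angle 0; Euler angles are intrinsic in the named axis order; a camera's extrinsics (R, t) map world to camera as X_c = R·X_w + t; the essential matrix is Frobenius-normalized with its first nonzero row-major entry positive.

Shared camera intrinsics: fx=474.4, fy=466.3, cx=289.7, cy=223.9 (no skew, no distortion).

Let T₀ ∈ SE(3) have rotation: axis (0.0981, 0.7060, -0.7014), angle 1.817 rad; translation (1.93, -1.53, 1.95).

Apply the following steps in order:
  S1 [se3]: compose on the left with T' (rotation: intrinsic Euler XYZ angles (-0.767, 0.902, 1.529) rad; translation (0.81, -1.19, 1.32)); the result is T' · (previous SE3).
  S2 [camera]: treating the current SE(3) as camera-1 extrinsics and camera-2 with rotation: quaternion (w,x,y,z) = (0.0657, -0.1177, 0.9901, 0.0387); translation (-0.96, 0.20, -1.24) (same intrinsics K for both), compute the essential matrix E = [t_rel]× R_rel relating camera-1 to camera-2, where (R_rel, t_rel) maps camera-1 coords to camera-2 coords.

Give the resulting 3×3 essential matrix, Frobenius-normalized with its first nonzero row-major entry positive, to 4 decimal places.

matrix = [0.1414 0.1933 -0.3752; 0.2834 -0.1732 -0.5099; -0.0932 0.6446 -0.0861]

after S1 (compose_se3): R=[-0.2423 -0.6217 0.7448; -0.8340 0.5258 0.1676; -0.4958 -0.5805 -0.6459], t=(3.3377, 0.1152, -0.0124)
after S2 (essential): [0.1414 0.1933 -0.3752; 0.2834 -0.1732 -0.5099; -0.0932 0.6446 -0.0861]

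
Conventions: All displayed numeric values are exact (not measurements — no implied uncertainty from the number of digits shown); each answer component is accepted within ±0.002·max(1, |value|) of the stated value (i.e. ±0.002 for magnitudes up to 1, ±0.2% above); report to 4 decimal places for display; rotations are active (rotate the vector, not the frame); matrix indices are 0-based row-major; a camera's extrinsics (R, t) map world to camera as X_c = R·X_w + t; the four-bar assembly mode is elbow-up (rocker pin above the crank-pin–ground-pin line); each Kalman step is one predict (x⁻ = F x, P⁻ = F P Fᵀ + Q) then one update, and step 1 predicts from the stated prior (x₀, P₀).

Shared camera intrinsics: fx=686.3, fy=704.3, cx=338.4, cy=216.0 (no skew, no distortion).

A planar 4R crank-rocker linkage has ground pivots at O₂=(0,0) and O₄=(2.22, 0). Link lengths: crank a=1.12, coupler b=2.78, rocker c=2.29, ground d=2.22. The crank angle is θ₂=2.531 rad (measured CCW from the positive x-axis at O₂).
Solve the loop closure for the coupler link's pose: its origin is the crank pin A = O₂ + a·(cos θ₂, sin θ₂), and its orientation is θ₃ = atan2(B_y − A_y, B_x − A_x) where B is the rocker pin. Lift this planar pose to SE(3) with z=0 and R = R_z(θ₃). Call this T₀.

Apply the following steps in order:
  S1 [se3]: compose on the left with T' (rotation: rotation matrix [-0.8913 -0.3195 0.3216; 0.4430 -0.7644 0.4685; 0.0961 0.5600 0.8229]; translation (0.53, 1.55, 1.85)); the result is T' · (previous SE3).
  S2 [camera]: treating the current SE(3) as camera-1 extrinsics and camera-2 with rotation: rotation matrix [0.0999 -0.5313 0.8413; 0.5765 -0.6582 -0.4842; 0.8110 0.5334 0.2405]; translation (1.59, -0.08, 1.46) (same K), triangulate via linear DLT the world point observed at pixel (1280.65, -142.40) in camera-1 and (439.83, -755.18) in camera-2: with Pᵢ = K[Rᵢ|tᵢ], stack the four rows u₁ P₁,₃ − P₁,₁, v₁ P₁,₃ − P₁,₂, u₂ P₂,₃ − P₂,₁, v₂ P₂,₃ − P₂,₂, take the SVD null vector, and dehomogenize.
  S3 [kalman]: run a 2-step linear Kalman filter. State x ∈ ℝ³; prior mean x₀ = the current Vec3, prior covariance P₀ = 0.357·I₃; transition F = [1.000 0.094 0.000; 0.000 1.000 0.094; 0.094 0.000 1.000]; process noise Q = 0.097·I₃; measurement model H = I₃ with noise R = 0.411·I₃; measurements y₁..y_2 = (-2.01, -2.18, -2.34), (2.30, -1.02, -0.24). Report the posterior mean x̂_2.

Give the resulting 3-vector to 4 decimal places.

result = (0.0420, -0.6954, -1.0505)

source (fourbar_fk): coupler pose = R=[0.8411 -0.5409 0.0000; 0.5409 0.8411 0.0000; 0.0000 0.0000 1.0000], t=(-0.9176, 0.6422, 0.0000)
after S1 (compose_se3): R=[-0.9225 0.2134 0.3216; -0.0409 -0.8825 0.4685; 0.3838 0.4190 0.8229], t=(1.1427, 0.6526, 2.1214)
after S2 (triangulate): (-1.2631, 1.5039, -0.5980)
after S3 (kf_track): (0.0420, -0.6954, -1.0505)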